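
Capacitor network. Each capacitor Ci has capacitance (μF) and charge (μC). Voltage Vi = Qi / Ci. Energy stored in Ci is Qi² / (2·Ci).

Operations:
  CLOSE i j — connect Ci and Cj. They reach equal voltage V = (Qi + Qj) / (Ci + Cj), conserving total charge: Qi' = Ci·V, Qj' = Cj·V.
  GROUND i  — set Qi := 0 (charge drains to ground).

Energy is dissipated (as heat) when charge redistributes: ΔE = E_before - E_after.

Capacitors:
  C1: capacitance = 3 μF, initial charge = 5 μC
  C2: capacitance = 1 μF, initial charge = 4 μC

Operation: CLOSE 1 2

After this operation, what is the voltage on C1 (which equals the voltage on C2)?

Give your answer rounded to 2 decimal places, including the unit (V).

Initial: C1(3μF, Q=5μC, V=1.67V), C2(1μF, Q=4μC, V=4.00V)
Op 1: CLOSE 1-2: Q_total=9.00, C_total=4.00, V=2.25; Q1=6.75, Q2=2.25; dissipated=2.042

Answer: 2.25 V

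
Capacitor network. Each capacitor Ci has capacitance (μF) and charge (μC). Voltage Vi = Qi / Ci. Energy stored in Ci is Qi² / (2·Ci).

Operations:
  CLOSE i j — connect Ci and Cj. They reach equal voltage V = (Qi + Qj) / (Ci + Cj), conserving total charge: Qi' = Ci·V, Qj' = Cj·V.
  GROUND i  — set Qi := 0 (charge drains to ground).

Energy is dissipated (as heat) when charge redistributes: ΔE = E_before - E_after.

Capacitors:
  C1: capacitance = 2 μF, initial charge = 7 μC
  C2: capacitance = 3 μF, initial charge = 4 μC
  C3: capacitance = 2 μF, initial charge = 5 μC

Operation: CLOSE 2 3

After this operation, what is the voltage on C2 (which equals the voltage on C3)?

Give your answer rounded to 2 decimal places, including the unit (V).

Answer: 1.80 V

Derivation:
Initial: C1(2μF, Q=7μC, V=3.50V), C2(3μF, Q=4μC, V=1.33V), C3(2μF, Q=5μC, V=2.50V)
Op 1: CLOSE 2-3: Q_total=9.00, C_total=5.00, V=1.80; Q2=5.40, Q3=3.60; dissipated=0.817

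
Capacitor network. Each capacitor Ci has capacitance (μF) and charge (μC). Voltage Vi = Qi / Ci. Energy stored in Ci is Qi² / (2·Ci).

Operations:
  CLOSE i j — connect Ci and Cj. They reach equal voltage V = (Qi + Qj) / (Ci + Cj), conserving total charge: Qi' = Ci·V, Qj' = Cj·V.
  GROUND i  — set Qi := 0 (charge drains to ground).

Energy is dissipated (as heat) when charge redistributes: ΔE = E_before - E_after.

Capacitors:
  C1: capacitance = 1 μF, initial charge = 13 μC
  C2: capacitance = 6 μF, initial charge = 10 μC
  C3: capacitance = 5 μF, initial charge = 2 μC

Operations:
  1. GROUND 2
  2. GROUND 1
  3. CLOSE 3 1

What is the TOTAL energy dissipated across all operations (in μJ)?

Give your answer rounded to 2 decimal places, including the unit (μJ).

Initial: C1(1μF, Q=13μC, V=13.00V), C2(6μF, Q=10μC, V=1.67V), C3(5μF, Q=2μC, V=0.40V)
Op 1: GROUND 2: Q2=0; energy lost=8.333
Op 2: GROUND 1: Q1=0; energy lost=84.500
Op 3: CLOSE 3-1: Q_total=2.00, C_total=6.00, V=0.33; Q3=1.67, Q1=0.33; dissipated=0.067
Total dissipated: 92.900 μJ

Answer: 92.90 μJ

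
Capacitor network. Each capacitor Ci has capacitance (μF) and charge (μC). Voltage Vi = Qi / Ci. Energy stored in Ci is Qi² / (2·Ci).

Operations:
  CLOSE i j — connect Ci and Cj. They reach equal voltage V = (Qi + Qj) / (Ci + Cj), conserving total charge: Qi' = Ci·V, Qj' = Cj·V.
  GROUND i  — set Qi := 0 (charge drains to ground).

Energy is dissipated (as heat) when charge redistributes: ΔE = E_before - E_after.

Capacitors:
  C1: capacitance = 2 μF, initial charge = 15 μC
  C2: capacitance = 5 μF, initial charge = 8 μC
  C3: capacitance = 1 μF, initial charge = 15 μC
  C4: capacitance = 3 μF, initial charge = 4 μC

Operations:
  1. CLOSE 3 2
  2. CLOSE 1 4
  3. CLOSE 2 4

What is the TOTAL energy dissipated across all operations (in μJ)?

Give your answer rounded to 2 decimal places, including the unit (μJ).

Initial: C1(2μF, Q=15μC, V=7.50V), C2(5μF, Q=8μC, V=1.60V), C3(1μF, Q=15μC, V=15.00V), C4(3μF, Q=4μC, V=1.33V)
Op 1: CLOSE 3-2: Q_total=23.00, C_total=6.00, V=3.83; Q3=3.83, Q2=19.17; dissipated=74.817
Op 2: CLOSE 1-4: Q_total=19.00, C_total=5.00, V=3.80; Q1=7.60, Q4=11.40; dissipated=22.817
Op 3: CLOSE 2-4: Q_total=30.57, C_total=8.00, V=3.82; Q2=19.10, Q4=11.46; dissipated=0.001
Total dissipated: 97.634 μJ

Answer: 97.63 μJ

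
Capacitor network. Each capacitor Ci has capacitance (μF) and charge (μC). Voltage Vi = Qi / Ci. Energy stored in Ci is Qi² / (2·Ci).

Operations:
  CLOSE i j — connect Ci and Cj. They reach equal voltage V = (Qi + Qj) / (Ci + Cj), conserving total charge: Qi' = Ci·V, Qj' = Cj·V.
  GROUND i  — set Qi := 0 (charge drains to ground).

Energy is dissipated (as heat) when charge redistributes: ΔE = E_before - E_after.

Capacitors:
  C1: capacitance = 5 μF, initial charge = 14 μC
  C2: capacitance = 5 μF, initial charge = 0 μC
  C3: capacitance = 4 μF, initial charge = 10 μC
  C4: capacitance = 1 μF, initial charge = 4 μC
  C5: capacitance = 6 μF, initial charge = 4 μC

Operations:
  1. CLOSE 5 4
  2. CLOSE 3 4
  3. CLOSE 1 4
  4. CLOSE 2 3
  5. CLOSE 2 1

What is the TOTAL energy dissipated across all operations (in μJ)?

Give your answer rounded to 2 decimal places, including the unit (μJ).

Initial: C1(5μF, Q=14μC, V=2.80V), C2(5μF, Q=0μC, V=0.00V), C3(4μF, Q=10μC, V=2.50V), C4(1μF, Q=4μC, V=4.00V), C5(6μF, Q=4μC, V=0.67V)
Op 1: CLOSE 5-4: Q_total=8.00, C_total=7.00, V=1.14; Q5=6.86, Q4=1.14; dissipated=4.762
Op 2: CLOSE 3-4: Q_total=11.14, C_total=5.00, V=2.23; Q3=8.91, Q4=2.23; dissipated=0.737
Op 3: CLOSE 1-4: Q_total=16.23, C_total=6.00, V=2.70; Q1=13.52, Q4=2.70; dissipated=0.136
Op 4: CLOSE 2-3: Q_total=8.91, C_total=9.00, V=0.99; Q2=4.95, Q3=3.96; dissipated=5.518
Op 5: CLOSE 2-1: Q_total=18.48, C_total=10.00, V=1.85; Q2=9.24, Q1=9.24; dissipated=3.673
Total dissipated: 14.827 μJ

Answer: 14.83 μJ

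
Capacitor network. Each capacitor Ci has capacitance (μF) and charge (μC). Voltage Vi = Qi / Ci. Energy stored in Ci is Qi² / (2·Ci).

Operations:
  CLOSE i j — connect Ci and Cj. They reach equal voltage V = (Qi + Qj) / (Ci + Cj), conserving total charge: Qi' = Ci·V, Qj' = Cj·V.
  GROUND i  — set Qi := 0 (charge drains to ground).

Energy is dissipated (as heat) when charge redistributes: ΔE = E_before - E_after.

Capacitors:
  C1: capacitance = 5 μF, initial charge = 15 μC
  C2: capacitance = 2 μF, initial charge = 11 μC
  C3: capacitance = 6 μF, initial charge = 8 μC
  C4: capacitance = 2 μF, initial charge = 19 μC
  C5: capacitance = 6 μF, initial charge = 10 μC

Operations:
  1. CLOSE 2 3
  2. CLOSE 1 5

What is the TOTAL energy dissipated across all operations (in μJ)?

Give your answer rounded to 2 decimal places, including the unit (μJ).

Initial: C1(5μF, Q=15μC, V=3.00V), C2(2μF, Q=11μC, V=5.50V), C3(6μF, Q=8μC, V=1.33V), C4(2μF, Q=19μC, V=9.50V), C5(6μF, Q=10μC, V=1.67V)
Op 1: CLOSE 2-3: Q_total=19.00, C_total=8.00, V=2.38; Q2=4.75, Q3=14.25; dissipated=13.021
Op 2: CLOSE 1-5: Q_total=25.00, C_total=11.00, V=2.27; Q1=11.36, Q5=13.64; dissipated=2.424
Total dissipated: 15.445 μJ

Answer: 15.45 μJ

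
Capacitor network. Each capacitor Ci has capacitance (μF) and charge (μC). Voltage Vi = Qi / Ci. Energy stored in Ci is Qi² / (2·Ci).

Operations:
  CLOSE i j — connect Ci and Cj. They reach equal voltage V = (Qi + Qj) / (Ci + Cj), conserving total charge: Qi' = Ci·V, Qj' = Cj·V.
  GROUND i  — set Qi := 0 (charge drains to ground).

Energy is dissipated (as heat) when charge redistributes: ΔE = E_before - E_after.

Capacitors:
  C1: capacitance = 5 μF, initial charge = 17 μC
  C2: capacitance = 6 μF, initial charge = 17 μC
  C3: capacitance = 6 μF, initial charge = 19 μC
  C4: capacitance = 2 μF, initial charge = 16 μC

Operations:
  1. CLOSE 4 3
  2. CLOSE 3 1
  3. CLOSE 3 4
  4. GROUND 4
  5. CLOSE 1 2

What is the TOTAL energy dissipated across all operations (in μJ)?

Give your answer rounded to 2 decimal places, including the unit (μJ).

Answer: 36.95 μJ

Derivation:
Initial: C1(5μF, Q=17μC, V=3.40V), C2(6μF, Q=17μC, V=2.83V), C3(6μF, Q=19μC, V=3.17V), C4(2μF, Q=16μC, V=8.00V)
Op 1: CLOSE 4-3: Q_total=35.00, C_total=8.00, V=4.38; Q4=8.75, Q3=26.25; dissipated=17.521
Op 2: CLOSE 3-1: Q_total=43.25, C_total=11.00, V=3.93; Q3=23.59, Q1=19.66; dissipated=1.296
Op 3: CLOSE 3-4: Q_total=32.34, C_total=8.00, V=4.04; Q3=24.26, Q4=8.09; dissipated=0.147
Op 4: GROUND 4: Q4=0; energy lost=16.343
Op 5: CLOSE 1-2: Q_total=36.66, C_total=11.00, V=3.33; Q1=16.66, Q2=20.00; dissipated=1.645
Total dissipated: 36.953 μJ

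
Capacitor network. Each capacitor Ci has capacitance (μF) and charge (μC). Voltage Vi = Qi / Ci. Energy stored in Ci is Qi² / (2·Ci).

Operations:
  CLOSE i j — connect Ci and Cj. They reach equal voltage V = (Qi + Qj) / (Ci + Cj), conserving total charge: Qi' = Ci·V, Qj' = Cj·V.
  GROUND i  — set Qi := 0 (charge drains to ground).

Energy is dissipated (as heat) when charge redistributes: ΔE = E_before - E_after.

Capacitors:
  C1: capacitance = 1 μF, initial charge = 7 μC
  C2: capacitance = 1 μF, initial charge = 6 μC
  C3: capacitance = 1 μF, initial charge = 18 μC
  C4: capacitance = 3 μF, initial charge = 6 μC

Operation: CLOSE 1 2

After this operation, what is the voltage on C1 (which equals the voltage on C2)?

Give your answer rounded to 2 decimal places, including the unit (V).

Answer: 6.50 V

Derivation:
Initial: C1(1μF, Q=7μC, V=7.00V), C2(1μF, Q=6μC, V=6.00V), C3(1μF, Q=18μC, V=18.00V), C4(3μF, Q=6μC, V=2.00V)
Op 1: CLOSE 1-2: Q_total=13.00, C_total=2.00, V=6.50; Q1=6.50, Q2=6.50; dissipated=0.250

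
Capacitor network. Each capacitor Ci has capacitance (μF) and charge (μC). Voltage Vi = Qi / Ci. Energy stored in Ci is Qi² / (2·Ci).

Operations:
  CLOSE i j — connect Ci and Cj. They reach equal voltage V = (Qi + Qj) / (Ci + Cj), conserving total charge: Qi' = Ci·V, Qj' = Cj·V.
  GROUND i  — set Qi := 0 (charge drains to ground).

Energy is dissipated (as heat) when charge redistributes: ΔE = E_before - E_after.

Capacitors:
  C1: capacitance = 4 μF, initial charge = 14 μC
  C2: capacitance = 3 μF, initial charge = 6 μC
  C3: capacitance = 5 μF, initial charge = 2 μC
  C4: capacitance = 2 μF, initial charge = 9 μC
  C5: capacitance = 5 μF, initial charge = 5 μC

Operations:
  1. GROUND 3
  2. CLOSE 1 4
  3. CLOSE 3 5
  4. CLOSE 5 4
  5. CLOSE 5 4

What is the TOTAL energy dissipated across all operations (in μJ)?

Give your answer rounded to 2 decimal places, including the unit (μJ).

Answer: 10.25 μJ

Derivation:
Initial: C1(4μF, Q=14μC, V=3.50V), C2(3μF, Q=6μC, V=2.00V), C3(5μF, Q=2μC, V=0.40V), C4(2μF, Q=9μC, V=4.50V), C5(5μF, Q=5μC, V=1.00V)
Op 1: GROUND 3: Q3=0; energy lost=0.400
Op 2: CLOSE 1-4: Q_total=23.00, C_total=6.00, V=3.83; Q1=15.33, Q4=7.67; dissipated=0.667
Op 3: CLOSE 3-5: Q_total=5.00, C_total=10.00, V=0.50; Q3=2.50, Q5=2.50; dissipated=1.250
Op 4: CLOSE 5-4: Q_total=10.17, C_total=7.00, V=1.45; Q5=7.26, Q4=2.90; dissipated=7.937
Op 5: CLOSE 5-4: Q_total=10.17, C_total=7.00, V=1.45; Q5=7.26, Q4=2.90; dissipated=0.000
Total dissipated: 10.253 μJ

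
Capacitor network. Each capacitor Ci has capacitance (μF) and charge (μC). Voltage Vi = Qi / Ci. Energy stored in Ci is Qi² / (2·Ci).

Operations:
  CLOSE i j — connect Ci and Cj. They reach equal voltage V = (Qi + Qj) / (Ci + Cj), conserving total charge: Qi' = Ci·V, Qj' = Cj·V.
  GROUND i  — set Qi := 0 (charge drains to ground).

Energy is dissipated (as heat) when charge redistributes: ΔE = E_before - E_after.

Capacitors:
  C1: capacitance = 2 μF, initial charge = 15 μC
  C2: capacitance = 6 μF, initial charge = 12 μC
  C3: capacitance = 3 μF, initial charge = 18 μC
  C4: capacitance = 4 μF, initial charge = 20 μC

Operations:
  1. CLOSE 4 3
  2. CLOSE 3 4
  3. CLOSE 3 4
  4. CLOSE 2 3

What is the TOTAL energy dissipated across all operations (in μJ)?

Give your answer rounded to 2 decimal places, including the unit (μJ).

Initial: C1(2μF, Q=15μC, V=7.50V), C2(6μF, Q=12μC, V=2.00V), C3(3μF, Q=18μC, V=6.00V), C4(4μF, Q=20μC, V=5.00V)
Op 1: CLOSE 4-3: Q_total=38.00, C_total=7.00, V=5.43; Q4=21.71, Q3=16.29; dissipated=0.857
Op 2: CLOSE 3-4: Q_total=38.00, C_total=7.00, V=5.43; Q3=16.29, Q4=21.71; dissipated=0.000
Op 3: CLOSE 3-4: Q_total=38.00, C_total=7.00, V=5.43; Q3=16.29, Q4=21.71; dissipated=0.000
Op 4: CLOSE 2-3: Q_total=28.29, C_total=9.00, V=3.14; Q2=18.86, Q3=9.43; dissipated=11.755
Total dissipated: 12.612 μJ

Answer: 12.61 μJ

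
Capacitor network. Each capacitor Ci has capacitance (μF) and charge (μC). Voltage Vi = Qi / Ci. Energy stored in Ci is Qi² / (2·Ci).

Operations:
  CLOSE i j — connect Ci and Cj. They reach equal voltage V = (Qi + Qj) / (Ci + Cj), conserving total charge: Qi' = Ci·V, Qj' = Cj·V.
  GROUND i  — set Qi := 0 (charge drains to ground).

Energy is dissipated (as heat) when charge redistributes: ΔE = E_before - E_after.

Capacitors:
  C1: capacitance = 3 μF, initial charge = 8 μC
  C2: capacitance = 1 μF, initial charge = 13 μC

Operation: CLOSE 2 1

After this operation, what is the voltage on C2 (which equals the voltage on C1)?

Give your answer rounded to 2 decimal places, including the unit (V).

Initial: C1(3μF, Q=8μC, V=2.67V), C2(1μF, Q=13μC, V=13.00V)
Op 1: CLOSE 2-1: Q_total=21.00, C_total=4.00, V=5.25; Q2=5.25, Q1=15.75; dissipated=40.042

Answer: 5.25 V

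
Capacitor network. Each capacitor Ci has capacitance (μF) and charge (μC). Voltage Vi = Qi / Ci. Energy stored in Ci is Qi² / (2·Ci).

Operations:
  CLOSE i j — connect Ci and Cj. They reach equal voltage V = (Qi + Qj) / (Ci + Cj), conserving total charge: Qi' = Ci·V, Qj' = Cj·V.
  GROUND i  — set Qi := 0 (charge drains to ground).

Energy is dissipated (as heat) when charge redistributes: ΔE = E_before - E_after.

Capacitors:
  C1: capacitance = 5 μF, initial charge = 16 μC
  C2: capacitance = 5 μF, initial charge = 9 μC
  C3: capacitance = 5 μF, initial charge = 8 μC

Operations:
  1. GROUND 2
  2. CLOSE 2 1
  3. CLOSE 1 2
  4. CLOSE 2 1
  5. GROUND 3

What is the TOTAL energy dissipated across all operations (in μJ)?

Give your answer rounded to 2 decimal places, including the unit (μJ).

Initial: C1(5μF, Q=16μC, V=3.20V), C2(5μF, Q=9μC, V=1.80V), C3(5μF, Q=8μC, V=1.60V)
Op 1: GROUND 2: Q2=0; energy lost=8.100
Op 2: CLOSE 2-1: Q_total=16.00, C_total=10.00, V=1.60; Q2=8.00, Q1=8.00; dissipated=12.800
Op 3: CLOSE 1-2: Q_total=16.00, C_total=10.00, V=1.60; Q1=8.00, Q2=8.00; dissipated=0.000
Op 4: CLOSE 2-1: Q_total=16.00, C_total=10.00, V=1.60; Q2=8.00, Q1=8.00; dissipated=0.000
Op 5: GROUND 3: Q3=0; energy lost=6.400
Total dissipated: 27.300 μJ

Answer: 27.30 μJ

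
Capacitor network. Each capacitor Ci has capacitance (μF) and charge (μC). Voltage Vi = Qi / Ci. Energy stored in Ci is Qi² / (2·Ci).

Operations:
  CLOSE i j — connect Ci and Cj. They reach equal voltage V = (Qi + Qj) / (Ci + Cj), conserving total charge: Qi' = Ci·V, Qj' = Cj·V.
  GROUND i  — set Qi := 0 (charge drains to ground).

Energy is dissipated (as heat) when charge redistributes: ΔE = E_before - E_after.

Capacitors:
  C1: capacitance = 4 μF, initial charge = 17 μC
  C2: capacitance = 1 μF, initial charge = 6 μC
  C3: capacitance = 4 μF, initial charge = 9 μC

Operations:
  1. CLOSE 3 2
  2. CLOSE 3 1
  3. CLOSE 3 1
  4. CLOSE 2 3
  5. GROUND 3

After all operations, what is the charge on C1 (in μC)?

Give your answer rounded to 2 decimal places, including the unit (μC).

Answer: 14.50 μC

Derivation:
Initial: C1(4μF, Q=17μC, V=4.25V), C2(1μF, Q=6μC, V=6.00V), C3(4μF, Q=9μC, V=2.25V)
Op 1: CLOSE 3-2: Q_total=15.00, C_total=5.00, V=3.00; Q3=12.00, Q2=3.00; dissipated=5.625
Op 2: CLOSE 3-1: Q_total=29.00, C_total=8.00, V=3.62; Q3=14.50, Q1=14.50; dissipated=1.562
Op 3: CLOSE 3-1: Q_total=29.00, C_total=8.00, V=3.62; Q3=14.50, Q1=14.50; dissipated=0.000
Op 4: CLOSE 2-3: Q_total=17.50, C_total=5.00, V=3.50; Q2=3.50, Q3=14.00; dissipated=0.156
Op 5: GROUND 3: Q3=0; energy lost=24.500
Final charges: Q1=14.50, Q2=3.50, Q3=0.00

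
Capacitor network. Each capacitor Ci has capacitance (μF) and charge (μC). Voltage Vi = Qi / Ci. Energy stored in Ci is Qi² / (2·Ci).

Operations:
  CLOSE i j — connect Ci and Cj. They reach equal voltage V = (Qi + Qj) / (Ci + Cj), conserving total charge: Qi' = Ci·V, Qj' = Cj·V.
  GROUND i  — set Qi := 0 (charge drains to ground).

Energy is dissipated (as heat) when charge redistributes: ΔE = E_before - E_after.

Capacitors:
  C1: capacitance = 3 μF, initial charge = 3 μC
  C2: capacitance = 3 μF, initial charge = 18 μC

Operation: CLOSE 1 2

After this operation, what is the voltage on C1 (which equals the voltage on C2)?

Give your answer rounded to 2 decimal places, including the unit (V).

Answer: 3.50 V

Derivation:
Initial: C1(3μF, Q=3μC, V=1.00V), C2(3μF, Q=18μC, V=6.00V)
Op 1: CLOSE 1-2: Q_total=21.00, C_total=6.00, V=3.50; Q1=10.50, Q2=10.50; dissipated=18.750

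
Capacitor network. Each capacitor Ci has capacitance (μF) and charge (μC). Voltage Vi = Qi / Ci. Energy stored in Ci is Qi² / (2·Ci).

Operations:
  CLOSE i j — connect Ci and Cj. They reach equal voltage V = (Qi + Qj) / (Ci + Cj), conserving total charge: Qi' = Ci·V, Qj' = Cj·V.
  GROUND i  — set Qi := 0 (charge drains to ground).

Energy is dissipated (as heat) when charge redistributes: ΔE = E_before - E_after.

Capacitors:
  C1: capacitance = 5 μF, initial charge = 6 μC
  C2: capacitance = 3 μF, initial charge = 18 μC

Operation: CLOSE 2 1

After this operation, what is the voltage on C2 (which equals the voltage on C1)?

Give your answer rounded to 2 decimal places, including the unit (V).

Answer: 3.00 V

Derivation:
Initial: C1(5μF, Q=6μC, V=1.20V), C2(3μF, Q=18μC, V=6.00V)
Op 1: CLOSE 2-1: Q_total=24.00, C_total=8.00, V=3.00; Q2=9.00, Q1=15.00; dissipated=21.600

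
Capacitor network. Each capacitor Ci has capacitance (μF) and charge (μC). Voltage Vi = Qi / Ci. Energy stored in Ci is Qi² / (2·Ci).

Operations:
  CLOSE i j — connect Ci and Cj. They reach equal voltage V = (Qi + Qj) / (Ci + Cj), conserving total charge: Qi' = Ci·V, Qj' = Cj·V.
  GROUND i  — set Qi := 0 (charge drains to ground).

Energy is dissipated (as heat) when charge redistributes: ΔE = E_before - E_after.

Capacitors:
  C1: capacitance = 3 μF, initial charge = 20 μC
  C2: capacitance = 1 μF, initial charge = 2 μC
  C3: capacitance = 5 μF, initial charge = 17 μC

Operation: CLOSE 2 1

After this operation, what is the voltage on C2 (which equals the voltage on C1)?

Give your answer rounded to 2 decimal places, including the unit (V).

Answer: 5.50 V

Derivation:
Initial: C1(3μF, Q=20μC, V=6.67V), C2(1μF, Q=2μC, V=2.00V), C3(5μF, Q=17μC, V=3.40V)
Op 1: CLOSE 2-1: Q_total=22.00, C_total=4.00, V=5.50; Q2=5.50, Q1=16.50; dissipated=8.167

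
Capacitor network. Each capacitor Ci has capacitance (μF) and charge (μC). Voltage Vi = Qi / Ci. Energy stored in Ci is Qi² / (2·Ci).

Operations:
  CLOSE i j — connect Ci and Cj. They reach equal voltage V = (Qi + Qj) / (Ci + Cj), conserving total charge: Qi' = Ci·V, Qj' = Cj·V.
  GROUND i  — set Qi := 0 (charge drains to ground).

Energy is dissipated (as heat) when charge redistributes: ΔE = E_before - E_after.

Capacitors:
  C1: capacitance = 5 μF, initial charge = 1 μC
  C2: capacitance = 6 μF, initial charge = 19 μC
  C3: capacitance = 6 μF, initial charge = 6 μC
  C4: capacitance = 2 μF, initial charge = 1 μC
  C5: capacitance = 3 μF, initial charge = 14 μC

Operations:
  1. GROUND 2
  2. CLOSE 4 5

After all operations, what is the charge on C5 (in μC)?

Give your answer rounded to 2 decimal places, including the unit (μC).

Initial: C1(5μF, Q=1μC, V=0.20V), C2(6μF, Q=19μC, V=3.17V), C3(6μF, Q=6μC, V=1.00V), C4(2μF, Q=1μC, V=0.50V), C5(3μF, Q=14μC, V=4.67V)
Op 1: GROUND 2: Q2=0; energy lost=30.083
Op 2: CLOSE 4-5: Q_total=15.00, C_total=5.00, V=3.00; Q4=6.00, Q5=9.00; dissipated=10.417
Final charges: Q1=1.00, Q2=0.00, Q3=6.00, Q4=6.00, Q5=9.00

Answer: 9.00 μC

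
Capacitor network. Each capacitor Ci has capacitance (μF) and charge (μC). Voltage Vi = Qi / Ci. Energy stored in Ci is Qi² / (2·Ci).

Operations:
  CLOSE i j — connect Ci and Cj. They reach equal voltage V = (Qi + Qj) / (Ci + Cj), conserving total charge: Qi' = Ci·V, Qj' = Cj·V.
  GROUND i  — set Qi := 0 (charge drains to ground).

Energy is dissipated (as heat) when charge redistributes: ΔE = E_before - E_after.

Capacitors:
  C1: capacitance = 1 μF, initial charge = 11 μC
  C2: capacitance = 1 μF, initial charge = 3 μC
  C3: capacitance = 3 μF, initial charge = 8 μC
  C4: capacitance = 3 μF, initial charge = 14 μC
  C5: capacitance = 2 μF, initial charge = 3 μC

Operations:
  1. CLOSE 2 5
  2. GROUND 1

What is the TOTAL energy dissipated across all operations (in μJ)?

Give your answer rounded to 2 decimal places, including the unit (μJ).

Answer: 61.25 μJ

Derivation:
Initial: C1(1μF, Q=11μC, V=11.00V), C2(1μF, Q=3μC, V=3.00V), C3(3μF, Q=8μC, V=2.67V), C4(3μF, Q=14μC, V=4.67V), C5(2μF, Q=3μC, V=1.50V)
Op 1: CLOSE 2-5: Q_total=6.00, C_total=3.00, V=2.00; Q2=2.00, Q5=4.00; dissipated=0.750
Op 2: GROUND 1: Q1=0; energy lost=60.500
Total dissipated: 61.250 μJ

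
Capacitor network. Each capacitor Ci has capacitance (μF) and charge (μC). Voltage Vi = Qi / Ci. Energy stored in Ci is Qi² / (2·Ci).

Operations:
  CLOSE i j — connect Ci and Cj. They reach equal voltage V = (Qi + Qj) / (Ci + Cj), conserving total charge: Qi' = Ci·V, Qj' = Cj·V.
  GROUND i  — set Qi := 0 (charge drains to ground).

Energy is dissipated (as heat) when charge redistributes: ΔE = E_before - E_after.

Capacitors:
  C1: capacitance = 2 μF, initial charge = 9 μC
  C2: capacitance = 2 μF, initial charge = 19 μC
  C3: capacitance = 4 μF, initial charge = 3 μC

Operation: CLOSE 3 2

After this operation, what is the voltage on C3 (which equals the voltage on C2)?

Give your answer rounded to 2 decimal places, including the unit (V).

Answer: 3.67 V

Derivation:
Initial: C1(2μF, Q=9μC, V=4.50V), C2(2μF, Q=19μC, V=9.50V), C3(4μF, Q=3μC, V=0.75V)
Op 1: CLOSE 3-2: Q_total=22.00, C_total=6.00, V=3.67; Q3=14.67, Q2=7.33; dissipated=51.042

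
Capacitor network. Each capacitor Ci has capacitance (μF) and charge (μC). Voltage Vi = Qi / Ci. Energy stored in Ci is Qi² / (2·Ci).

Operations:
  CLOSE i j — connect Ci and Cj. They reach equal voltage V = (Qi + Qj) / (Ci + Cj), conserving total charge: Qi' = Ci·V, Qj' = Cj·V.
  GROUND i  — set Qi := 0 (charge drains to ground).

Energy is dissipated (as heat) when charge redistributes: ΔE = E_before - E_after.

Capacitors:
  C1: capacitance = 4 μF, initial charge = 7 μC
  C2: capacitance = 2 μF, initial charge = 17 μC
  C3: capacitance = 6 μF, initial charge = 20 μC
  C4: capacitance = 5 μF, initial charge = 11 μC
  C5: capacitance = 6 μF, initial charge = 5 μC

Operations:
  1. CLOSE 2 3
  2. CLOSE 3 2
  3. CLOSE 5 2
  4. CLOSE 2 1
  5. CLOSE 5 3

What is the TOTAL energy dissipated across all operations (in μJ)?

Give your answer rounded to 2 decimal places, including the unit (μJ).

Initial: C1(4μF, Q=7μC, V=1.75V), C2(2μF, Q=17μC, V=8.50V), C3(6μF, Q=20μC, V=3.33V), C4(5μF, Q=11μC, V=2.20V), C5(6μF, Q=5μC, V=0.83V)
Op 1: CLOSE 2-3: Q_total=37.00, C_total=8.00, V=4.62; Q2=9.25, Q3=27.75; dissipated=20.021
Op 2: CLOSE 3-2: Q_total=37.00, C_total=8.00, V=4.62; Q3=27.75, Q2=9.25; dissipated=0.000
Op 3: CLOSE 5-2: Q_total=14.25, C_total=8.00, V=1.78; Q5=10.69, Q2=3.56; dissipated=10.783
Op 4: CLOSE 2-1: Q_total=10.56, C_total=6.00, V=1.76; Q2=3.52, Q1=7.04; dissipated=0.001
Op 5: CLOSE 5-3: Q_total=38.44, C_total=12.00, V=3.20; Q5=19.22, Q3=19.22; dissipated=12.130
Total dissipated: 42.934 μJ

Answer: 42.93 μJ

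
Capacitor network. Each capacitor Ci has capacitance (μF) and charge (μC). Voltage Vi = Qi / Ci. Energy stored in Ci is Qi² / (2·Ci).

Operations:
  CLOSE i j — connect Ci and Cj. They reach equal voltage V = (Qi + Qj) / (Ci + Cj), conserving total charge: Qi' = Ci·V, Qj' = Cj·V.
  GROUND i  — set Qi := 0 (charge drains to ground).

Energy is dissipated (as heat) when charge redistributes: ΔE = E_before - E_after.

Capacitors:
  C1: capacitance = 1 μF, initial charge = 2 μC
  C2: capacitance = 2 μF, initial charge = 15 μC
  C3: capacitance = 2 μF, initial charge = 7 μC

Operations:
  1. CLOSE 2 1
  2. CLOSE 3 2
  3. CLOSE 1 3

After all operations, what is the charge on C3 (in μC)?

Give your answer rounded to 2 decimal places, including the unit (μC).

Initial: C1(1μF, Q=2μC, V=2.00V), C2(2μF, Q=15μC, V=7.50V), C3(2μF, Q=7μC, V=3.50V)
Op 1: CLOSE 2-1: Q_total=17.00, C_total=3.00, V=5.67; Q2=11.33, Q1=5.67; dissipated=10.083
Op 2: CLOSE 3-2: Q_total=18.33, C_total=4.00, V=4.58; Q3=9.17, Q2=9.17; dissipated=2.347
Op 3: CLOSE 1-3: Q_total=14.83, C_total=3.00, V=4.94; Q1=4.94, Q3=9.89; dissipated=0.391
Final charges: Q1=4.94, Q2=9.17, Q3=9.89

Answer: 9.89 μC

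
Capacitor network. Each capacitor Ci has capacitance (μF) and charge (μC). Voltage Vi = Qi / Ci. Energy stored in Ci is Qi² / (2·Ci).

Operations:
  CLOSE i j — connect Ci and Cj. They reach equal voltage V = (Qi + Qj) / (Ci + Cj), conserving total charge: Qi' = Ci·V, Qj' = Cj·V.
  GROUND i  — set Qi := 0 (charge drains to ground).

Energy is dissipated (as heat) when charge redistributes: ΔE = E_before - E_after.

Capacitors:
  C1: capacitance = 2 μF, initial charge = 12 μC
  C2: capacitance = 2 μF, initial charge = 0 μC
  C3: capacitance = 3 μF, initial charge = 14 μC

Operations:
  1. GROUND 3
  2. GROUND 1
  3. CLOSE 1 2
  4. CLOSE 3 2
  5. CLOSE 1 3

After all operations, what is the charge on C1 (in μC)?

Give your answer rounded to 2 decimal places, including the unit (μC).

Answer: 0.00 μC

Derivation:
Initial: C1(2μF, Q=12μC, V=6.00V), C2(2μF, Q=0μC, V=0.00V), C3(3μF, Q=14μC, V=4.67V)
Op 1: GROUND 3: Q3=0; energy lost=32.667
Op 2: GROUND 1: Q1=0; energy lost=36.000
Op 3: CLOSE 1-2: Q_total=0.00, C_total=4.00, V=0.00; Q1=0.00, Q2=0.00; dissipated=0.000
Op 4: CLOSE 3-2: Q_total=0.00, C_total=5.00, V=0.00; Q3=0.00, Q2=0.00; dissipated=0.000
Op 5: CLOSE 1-3: Q_total=0.00, C_total=5.00, V=0.00; Q1=0.00, Q3=0.00; dissipated=0.000
Final charges: Q1=0.00, Q2=0.00, Q3=0.00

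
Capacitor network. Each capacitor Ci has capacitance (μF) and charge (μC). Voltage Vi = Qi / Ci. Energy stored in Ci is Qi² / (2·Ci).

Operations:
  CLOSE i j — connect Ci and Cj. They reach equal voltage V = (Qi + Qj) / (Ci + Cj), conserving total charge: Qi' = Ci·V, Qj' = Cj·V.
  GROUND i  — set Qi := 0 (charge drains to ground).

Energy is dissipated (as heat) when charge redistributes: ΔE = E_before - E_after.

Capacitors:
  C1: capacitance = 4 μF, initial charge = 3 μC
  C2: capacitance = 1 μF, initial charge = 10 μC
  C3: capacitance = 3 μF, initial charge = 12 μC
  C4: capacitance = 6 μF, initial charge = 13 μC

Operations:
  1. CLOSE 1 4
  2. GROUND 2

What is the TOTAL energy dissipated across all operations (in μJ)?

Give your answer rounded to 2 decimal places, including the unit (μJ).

Initial: C1(4μF, Q=3μC, V=0.75V), C2(1μF, Q=10μC, V=10.00V), C3(3μF, Q=12μC, V=4.00V), C4(6μF, Q=13μC, V=2.17V)
Op 1: CLOSE 1-4: Q_total=16.00, C_total=10.00, V=1.60; Q1=6.40, Q4=9.60; dissipated=2.408
Op 2: GROUND 2: Q2=0; energy lost=50.000
Total dissipated: 52.408 μJ

Answer: 52.41 μJ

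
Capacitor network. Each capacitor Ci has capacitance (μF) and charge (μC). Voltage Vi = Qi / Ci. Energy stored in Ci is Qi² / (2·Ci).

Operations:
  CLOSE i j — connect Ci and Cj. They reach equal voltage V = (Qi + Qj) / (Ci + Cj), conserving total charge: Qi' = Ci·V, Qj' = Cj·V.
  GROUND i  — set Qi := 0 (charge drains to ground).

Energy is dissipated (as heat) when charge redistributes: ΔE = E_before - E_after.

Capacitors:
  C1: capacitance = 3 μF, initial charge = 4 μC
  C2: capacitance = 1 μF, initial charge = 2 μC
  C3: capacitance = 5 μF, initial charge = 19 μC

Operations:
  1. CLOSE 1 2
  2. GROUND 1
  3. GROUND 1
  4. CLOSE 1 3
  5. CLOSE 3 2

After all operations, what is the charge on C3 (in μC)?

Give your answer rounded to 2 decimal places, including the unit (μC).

Answer: 11.15 μC

Derivation:
Initial: C1(3μF, Q=4μC, V=1.33V), C2(1μF, Q=2μC, V=2.00V), C3(5μF, Q=19μC, V=3.80V)
Op 1: CLOSE 1-2: Q_total=6.00, C_total=4.00, V=1.50; Q1=4.50, Q2=1.50; dissipated=0.167
Op 2: GROUND 1: Q1=0; energy lost=3.375
Op 3: GROUND 1: Q1=0; energy lost=0.000
Op 4: CLOSE 1-3: Q_total=19.00, C_total=8.00, V=2.38; Q1=7.12, Q3=11.88; dissipated=13.537
Op 5: CLOSE 3-2: Q_total=13.38, C_total=6.00, V=2.23; Q3=11.15, Q2=2.23; dissipated=0.319
Final charges: Q1=7.12, Q2=2.23, Q3=11.15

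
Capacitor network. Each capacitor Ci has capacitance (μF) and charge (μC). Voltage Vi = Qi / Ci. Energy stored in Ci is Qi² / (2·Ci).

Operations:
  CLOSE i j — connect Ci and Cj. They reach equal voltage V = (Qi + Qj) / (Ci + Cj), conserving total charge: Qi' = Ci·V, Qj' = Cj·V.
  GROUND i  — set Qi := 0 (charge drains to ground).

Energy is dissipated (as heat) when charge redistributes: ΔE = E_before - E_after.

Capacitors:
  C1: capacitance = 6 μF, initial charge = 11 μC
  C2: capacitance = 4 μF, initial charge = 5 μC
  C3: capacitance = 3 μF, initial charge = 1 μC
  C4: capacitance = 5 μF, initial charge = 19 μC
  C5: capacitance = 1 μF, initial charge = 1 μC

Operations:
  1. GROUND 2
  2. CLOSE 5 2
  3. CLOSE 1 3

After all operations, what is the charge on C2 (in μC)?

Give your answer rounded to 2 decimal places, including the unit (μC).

Initial: C1(6μF, Q=11μC, V=1.83V), C2(4μF, Q=5μC, V=1.25V), C3(3μF, Q=1μC, V=0.33V), C4(5μF, Q=19μC, V=3.80V), C5(1μF, Q=1μC, V=1.00V)
Op 1: GROUND 2: Q2=0; energy lost=3.125
Op 2: CLOSE 5-2: Q_total=1.00, C_total=5.00, V=0.20; Q5=0.20, Q2=0.80; dissipated=0.400
Op 3: CLOSE 1-3: Q_total=12.00, C_total=9.00, V=1.33; Q1=8.00, Q3=4.00; dissipated=2.250
Final charges: Q1=8.00, Q2=0.80, Q3=4.00, Q4=19.00, Q5=0.20

Answer: 0.80 μC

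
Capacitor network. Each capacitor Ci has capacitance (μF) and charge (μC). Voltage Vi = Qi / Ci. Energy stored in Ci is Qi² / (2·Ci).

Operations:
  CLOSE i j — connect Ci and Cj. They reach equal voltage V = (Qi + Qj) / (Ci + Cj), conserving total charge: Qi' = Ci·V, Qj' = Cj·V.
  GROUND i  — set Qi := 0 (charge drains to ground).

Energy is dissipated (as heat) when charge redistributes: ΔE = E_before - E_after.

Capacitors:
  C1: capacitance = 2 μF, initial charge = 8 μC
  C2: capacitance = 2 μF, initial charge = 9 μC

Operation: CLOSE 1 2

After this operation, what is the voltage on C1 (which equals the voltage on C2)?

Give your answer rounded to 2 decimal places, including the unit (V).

Answer: 4.25 V

Derivation:
Initial: C1(2μF, Q=8μC, V=4.00V), C2(2μF, Q=9μC, V=4.50V)
Op 1: CLOSE 1-2: Q_total=17.00, C_total=4.00, V=4.25; Q1=8.50, Q2=8.50; dissipated=0.125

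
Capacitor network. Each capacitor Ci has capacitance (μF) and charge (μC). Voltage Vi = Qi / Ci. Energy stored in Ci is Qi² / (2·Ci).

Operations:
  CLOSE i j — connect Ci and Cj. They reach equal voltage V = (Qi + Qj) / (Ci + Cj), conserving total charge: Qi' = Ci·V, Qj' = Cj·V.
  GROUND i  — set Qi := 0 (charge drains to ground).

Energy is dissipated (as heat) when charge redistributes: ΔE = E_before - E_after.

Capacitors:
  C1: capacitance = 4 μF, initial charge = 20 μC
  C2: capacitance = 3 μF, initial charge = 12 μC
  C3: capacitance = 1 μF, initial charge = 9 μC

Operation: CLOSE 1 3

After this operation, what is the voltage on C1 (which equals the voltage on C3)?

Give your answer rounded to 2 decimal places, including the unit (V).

Initial: C1(4μF, Q=20μC, V=5.00V), C2(3μF, Q=12μC, V=4.00V), C3(1μF, Q=9μC, V=9.00V)
Op 1: CLOSE 1-3: Q_total=29.00, C_total=5.00, V=5.80; Q1=23.20, Q3=5.80; dissipated=6.400

Answer: 5.80 V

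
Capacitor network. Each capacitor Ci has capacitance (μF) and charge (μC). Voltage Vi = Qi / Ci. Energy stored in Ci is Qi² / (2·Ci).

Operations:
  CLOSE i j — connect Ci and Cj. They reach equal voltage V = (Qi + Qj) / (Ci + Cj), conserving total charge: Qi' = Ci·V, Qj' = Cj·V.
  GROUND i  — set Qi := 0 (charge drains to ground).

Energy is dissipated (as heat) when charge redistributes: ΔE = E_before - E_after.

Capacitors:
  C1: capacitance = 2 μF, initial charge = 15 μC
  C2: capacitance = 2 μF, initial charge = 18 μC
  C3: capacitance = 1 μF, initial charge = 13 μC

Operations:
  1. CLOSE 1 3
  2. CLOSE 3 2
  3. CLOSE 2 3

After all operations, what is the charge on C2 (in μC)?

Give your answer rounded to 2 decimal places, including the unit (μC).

Initial: C1(2μF, Q=15μC, V=7.50V), C2(2μF, Q=18μC, V=9.00V), C3(1μF, Q=13μC, V=13.00V)
Op 1: CLOSE 1-3: Q_total=28.00, C_total=3.00, V=9.33; Q1=18.67, Q3=9.33; dissipated=10.083
Op 2: CLOSE 3-2: Q_total=27.33, C_total=3.00, V=9.11; Q3=9.11, Q2=18.22; dissipated=0.037
Op 3: CLOSE 2-3: Q_total=27.33, C_total=3.00, V=9.11; Q2=18.22, Q3=9.11; dissipated=0.000
Final charges: Q1=18.67, Q2=18.22, Q3=9.11

Answer: 18.22 μC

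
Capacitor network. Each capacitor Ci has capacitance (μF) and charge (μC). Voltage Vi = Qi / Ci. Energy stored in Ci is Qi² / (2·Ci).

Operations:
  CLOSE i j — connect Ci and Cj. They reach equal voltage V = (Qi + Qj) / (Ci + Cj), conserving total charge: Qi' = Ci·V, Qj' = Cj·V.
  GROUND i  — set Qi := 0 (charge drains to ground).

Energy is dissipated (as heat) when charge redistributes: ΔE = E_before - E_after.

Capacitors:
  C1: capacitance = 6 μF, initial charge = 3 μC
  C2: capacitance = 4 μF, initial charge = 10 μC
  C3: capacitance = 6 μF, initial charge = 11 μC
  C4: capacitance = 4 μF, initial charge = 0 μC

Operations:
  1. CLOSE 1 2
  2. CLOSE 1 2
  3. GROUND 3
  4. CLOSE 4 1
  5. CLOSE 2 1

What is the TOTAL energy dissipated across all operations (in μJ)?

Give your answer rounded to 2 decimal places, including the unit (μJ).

Answer: 17.24 μJ

Derivation:
Initial: C1(6μF, Q=3μC, V=0.50V), C2(4μF, Q=10μC, V=2.50V), C3(6μF, Q=11μC, V=1.83V), C4(4μF, Q=0μC, V=0.00V)
Op 1: CLOSE 1-2: Q_total=13.00, C_total=10.00, V=1.30; Q1=7.80, Q2=5.20; dissipated=4.800
Op 2: CLOSE 1-2: Q_total=13.00, C_total=10.00, V=1.30; Q1=7.80, Q2=5.20; dissipated=0.000
Op 3: GROUND 3: Q3=0; energy lost=10.083
Op 4: CLOSE 4-1: Q_total=7.80, C_total=10.00, V=0.78; Q4=3.12, Q1=4.68; dissipated=2.028
Op 5: CLOSE 2-1: Q_total=9.88, C_total=10.00, V=0.99; Q2=3.95, Q1=5.93; dissipated=0.324
Total dissipated: 17.236 μJ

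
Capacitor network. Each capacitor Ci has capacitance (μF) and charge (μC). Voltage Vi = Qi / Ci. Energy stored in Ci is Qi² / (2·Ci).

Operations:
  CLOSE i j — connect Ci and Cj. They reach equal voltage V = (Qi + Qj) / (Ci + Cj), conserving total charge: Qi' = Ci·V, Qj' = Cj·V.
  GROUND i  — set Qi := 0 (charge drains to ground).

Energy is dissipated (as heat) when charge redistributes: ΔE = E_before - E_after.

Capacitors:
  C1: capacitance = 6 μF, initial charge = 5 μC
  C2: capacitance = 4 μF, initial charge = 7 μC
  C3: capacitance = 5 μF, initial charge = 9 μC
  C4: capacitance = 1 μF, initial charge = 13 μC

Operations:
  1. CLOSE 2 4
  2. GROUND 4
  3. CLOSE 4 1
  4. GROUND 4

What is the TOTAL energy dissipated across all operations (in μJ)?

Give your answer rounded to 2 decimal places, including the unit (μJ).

Answer: 59.18 μJ

Derivation:
Initial: C1(6μF, Q=5μC, V=0.83V), C2(4μF, Q=7μC, V=1.75V), C3(5μF, Q=9μC, V=1.80V), C4(1μF, Q=13μC, V=13.00V)
Op 1: CLOSE 2-4: Q_total=20.00, C_total=5.00, V=4.00; Q2=16.00, Q4=4.00; dissipated=50.625
Op 2: GROUND 4: Q4=0; energy lost=8.000
Op 3: CLOSE 4-1: Q_total=5.00, C_total=7.00, V=0.71; Q4=0.71, Q1=4.29; dissipated=0.298
Op 4: GROUND 4: Q4=0; energy lost=0.255
Total dissipated: 59.178 μJ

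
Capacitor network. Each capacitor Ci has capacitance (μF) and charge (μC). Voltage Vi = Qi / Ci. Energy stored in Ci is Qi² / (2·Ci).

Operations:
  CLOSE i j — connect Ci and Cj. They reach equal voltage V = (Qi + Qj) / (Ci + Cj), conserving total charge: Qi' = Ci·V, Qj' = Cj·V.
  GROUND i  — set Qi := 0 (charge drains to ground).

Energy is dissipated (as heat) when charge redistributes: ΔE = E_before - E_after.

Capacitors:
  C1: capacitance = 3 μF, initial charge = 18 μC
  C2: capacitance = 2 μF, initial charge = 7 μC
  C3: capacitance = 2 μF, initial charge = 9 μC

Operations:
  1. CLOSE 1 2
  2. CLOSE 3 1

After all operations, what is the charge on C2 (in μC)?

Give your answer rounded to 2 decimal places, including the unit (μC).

Answer: 10.00 μC

Derivation:
Initial: C1(3μF, Q=18μC, V=6.00V), C2(2μF, Q=7μC, V=3.50V), C3(2μF, Q=9μC, V=4.50V)
Op 1: CLOSE 1-2: Q_total=25.00, C_total=5.00, V=5.00; Q1=15.00, Q2=10.00; dissipated=3.750
Op 2: CLOSE 3-1: Q_total=24.00, C_total=5.00, V=4.80; Q3=9.60, Q1=14.40; dissipated=0.150
Final charges: Q1=14.40, Q2=10.00, Q3=9.60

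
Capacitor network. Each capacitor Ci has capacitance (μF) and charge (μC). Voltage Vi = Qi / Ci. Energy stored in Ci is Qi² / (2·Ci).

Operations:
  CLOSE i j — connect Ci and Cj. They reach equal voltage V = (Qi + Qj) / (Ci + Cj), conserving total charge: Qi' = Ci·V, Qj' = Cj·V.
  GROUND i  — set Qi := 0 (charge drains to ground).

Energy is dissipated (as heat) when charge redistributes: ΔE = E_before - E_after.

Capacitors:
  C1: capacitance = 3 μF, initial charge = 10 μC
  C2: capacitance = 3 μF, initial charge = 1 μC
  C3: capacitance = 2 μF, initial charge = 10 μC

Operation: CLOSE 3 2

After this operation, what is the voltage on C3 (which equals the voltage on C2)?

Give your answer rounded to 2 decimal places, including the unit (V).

Answer: 2.20 V

Derivation:
Initial: C1(3μF, Q=10μC, V=3.33V), C2(3μF, Q=1μC, V=0.33V), C3(2μF, Q=10μC, V=5.00V)
Op 1: CLOSE 3-2: Q_total=11.00, C_total=5.00, V=2.20; Q3=4.40, Q2=6.60; dissipated=13.067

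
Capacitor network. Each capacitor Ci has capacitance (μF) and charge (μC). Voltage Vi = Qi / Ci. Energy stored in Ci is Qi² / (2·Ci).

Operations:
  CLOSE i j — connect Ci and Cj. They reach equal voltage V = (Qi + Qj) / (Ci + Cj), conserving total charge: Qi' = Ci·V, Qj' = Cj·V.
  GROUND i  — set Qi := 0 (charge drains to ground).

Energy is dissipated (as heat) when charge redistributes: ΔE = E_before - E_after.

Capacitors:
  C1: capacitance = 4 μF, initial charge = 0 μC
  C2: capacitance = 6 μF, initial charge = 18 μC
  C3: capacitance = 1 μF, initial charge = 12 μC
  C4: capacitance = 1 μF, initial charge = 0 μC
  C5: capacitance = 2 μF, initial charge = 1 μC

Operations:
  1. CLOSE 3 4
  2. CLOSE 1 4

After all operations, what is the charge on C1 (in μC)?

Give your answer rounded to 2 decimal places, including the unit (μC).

Answer: 4.80 μC

Derivation:
Initial: C1(4μF, Q=0μC, V=0.00V), C2(6μF, Q=18μC, V=3.00V), C3(1μF, Q=12μC, V=12.00V), C4(1μF, Q=0μC, V=0.00V), C5(2μF, Q=1μC, V=0.50V)
Op 1: CLOSE 3-4: Q_total=12.00, C_total=2.00, V=6.00; Q3=6.00, Q4=6.00; dissipated=36.000
Op 2: CLOSE 1-4: Q_total=6.00, C_total=5.00, V=1.20; Q1=4.80, Q4=1.20; dissipated=14.400
Final charges: Q1=4.80, Q2=18.00, Q3=6.00, Q4=1.20, Q5=1.00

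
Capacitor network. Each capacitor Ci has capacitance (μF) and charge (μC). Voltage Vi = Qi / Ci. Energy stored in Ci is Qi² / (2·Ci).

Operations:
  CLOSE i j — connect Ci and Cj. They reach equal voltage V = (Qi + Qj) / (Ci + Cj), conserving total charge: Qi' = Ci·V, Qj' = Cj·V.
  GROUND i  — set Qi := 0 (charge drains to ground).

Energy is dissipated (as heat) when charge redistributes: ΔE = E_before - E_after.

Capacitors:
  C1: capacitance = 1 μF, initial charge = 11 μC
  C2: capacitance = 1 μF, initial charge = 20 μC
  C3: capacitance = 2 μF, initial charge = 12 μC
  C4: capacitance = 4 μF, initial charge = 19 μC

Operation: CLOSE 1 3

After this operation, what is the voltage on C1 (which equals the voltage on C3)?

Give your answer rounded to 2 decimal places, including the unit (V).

Initial: C1(1μF, Q=11μC, V=11.00V), C2(1μF, Q=20μC, V=20.00V), C3(2μF, Q=12μC, V=6.00V), C4(4μF, Q=19μC, V=4.75V)
Op 1: CLOSE 1-3: Q_total=23.00, C_total=3.00, V=7.67; Q1=7.67, Q3=15.33; dissipated=8.333

Answer: 7.67 V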